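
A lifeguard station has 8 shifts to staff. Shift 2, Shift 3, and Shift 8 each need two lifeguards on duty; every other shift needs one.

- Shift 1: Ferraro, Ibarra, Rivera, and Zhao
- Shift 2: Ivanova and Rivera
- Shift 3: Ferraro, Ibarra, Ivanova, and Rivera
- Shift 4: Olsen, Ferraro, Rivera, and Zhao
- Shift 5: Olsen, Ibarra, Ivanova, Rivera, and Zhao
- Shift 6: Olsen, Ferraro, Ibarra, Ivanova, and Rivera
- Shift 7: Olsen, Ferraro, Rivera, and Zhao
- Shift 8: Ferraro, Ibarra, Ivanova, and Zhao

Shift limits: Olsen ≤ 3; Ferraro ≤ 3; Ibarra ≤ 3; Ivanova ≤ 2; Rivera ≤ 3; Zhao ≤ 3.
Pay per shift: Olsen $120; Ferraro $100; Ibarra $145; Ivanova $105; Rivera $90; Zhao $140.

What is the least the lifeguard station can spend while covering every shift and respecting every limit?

$1140

Shift 2 can only be covered by Ivanova and Rivera, so that assignment is forced.
Picking the cheapest available lifeguard for each shift independently would cost $1040, but that ignores the shift limits.
An optimal schedule: Shift 1→Rivera, Shift 2→Rivera+Ivanova, Shift 3→Rivera+Ferraro, Shift 4→Ferraro, Shift 5→Olsen, Shift 6→Olsen, Shift 7→Olsen, Shift 8→Ferraro+Ivanova.
Total: 90 + 90 + 105 + 90 + 100 + 100 + 120 + 120 + 120 + 100 + 105 = $1140.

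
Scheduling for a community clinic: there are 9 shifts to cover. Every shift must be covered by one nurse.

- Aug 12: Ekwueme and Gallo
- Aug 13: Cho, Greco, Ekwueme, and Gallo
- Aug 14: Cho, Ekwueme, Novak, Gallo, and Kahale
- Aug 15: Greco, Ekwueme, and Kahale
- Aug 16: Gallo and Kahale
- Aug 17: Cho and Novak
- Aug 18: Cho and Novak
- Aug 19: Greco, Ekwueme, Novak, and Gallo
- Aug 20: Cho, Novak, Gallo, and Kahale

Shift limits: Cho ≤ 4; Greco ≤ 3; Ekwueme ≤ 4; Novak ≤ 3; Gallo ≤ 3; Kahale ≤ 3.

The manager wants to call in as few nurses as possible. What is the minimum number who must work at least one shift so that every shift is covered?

3

9 slots to fill and no one can take more than 4, so at least ⌈9/4⌉ = 3 nurses are needed.
Cho, Greco, and Gallo alone can cover everything: Aug 12→Gallo, Aug 13→Greco, Aug 14→Cho, Aug 15→Greco, Aug 16→Gallo, Aug 17→Cho, Aug 18→Cho, Aug 19→Greco, Aug 20→Cho.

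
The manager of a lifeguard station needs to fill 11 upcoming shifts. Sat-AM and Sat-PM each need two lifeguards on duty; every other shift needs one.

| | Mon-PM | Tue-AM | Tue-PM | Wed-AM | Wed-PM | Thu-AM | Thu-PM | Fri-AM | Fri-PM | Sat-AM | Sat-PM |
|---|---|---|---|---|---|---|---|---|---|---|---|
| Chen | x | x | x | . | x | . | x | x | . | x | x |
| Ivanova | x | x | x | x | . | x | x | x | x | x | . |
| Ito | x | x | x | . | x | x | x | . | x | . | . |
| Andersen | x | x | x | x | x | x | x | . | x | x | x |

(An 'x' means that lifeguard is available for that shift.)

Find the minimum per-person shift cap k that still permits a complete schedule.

With 4 lifeguards and 13 worker-slots to fill, someone must work at least ⌈13/4⌉ = 4 shifts, so k ≥ 4.
k = 4 works: Mon-PM→Ito, Tue-AM→Ito, Tue-PM→Ito, Wed-AM→Ivanova, Wed-PM→Chen, Thu-AM→Ivanova, Thu-PM→Ito, Fri-AM→Chen, Fri-PM→Ivanova, Sat-AM→Chen+Ivanova, Sat-PM→Chen+Andersen.
Loads: Chen 4, Ivanova 4, Ito 4, Andersen 1 — all ≤ 4.

4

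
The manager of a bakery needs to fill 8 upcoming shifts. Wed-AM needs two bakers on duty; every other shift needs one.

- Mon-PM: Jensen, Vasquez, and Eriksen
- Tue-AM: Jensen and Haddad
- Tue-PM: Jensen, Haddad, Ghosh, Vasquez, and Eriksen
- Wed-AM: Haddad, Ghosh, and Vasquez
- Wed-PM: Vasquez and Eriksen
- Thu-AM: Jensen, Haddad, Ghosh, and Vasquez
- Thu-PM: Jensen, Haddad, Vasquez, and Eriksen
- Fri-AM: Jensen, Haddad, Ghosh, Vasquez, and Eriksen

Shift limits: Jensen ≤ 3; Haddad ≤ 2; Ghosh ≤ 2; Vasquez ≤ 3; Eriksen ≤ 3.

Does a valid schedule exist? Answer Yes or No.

Yes

One valid schedule: Mon-PM→Jensen, Tue-AM→Jensen, Tue-PM→Ghosh, Wed-AM→Haddad+Ghosh, Wed-PM→Vasquez, Thu-AM→Jensen, Thu-PM→Haddad, Fri-AM→Vasquez.
Loads: Jensen 3/3, Haddad 2/2, Ghosh 2/2, Vasquez 2/3, Eriksen 0/3 — all within limits.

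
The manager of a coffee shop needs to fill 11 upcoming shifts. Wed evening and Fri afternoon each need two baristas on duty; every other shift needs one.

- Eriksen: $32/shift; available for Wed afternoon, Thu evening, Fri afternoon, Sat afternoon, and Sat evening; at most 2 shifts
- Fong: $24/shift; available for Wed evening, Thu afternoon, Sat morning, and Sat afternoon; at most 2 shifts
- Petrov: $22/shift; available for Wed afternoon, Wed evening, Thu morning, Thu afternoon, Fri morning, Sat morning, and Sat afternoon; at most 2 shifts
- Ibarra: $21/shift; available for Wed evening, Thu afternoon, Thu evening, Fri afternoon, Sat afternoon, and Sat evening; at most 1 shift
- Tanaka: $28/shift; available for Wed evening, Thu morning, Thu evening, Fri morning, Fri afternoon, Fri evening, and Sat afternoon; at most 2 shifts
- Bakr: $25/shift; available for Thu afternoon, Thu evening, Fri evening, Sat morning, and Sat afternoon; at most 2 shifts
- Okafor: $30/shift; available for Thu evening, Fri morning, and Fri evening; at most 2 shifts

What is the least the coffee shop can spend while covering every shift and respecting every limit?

Picking the cheapest available barista for each shift independently would cost $289, but that ignores the shift limits.
An optimal schedule: Wed afternoon→Eriksen, Wed evening→Fong+Tanaka, Thu morning→Petrov, Thu afternoon→Bakr, Thu evening→Okafor, Fri morning→Petrov, Fri afternoon→Ibarra+Tanaka, Fri evening→Okafor, Sat morning→Fong, Sat afternoon→Bakr, Sat evening→Eriksen.
Total: 32 + 24 + 28 + 22 + 25 + 30 + 22 + 21 + 28 + 30 + 24 + 25 + 32 = $343.

$343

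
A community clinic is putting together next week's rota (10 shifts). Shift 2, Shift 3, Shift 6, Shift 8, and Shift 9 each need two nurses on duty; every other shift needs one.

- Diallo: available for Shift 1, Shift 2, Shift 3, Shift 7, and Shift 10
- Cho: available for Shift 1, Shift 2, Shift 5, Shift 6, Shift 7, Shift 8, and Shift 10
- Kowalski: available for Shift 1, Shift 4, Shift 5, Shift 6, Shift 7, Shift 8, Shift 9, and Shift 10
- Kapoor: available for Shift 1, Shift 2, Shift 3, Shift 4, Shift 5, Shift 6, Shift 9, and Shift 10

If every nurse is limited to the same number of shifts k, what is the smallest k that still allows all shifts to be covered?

With 4 nurses and 15 worker-slots to fill, someone must work at least ⌈15/4⌉ = 4 shifts, so k ≥ 4.
k = 4 works: Shift 1→Diallo, Shift 2→Diallo+Cho, Shift 3→Diallo+Kapoor, Shift 4→Kowalski, Shift 5→Cho, Shift 6→Cho+Kowalski, Shift 7→Diallo, Shift 8→Cho+Kowalski, Shift 9→Kowalski+Kapoor, Shift 10→Kapoor.
Loads: Diallo 4, Cho 4, Kowalski 4, Kapoor 3 — all ≤ 4.

4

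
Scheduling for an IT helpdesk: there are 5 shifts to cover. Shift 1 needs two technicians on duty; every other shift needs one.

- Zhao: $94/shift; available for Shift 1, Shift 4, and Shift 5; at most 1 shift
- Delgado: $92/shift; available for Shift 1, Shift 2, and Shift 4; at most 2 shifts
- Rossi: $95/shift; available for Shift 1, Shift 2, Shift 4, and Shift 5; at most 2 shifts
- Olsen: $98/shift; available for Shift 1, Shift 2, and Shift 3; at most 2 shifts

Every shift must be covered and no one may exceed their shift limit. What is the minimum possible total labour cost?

$566

Shift 3 can only be covered by Olsen, so that assignment is forced.
Picking the cheapest available technician for each shift independently would cost $562, but that ignores the shift limits.
An optimal schedule: Shift 1→Delgado+Rossi, Shift 2→Delgado, Shift 3→Olsen, Shift 4→Rossi, Shift 5→Zhao.
Total: 92 + 95 + 92 + 98 + 95 + 94 = $566.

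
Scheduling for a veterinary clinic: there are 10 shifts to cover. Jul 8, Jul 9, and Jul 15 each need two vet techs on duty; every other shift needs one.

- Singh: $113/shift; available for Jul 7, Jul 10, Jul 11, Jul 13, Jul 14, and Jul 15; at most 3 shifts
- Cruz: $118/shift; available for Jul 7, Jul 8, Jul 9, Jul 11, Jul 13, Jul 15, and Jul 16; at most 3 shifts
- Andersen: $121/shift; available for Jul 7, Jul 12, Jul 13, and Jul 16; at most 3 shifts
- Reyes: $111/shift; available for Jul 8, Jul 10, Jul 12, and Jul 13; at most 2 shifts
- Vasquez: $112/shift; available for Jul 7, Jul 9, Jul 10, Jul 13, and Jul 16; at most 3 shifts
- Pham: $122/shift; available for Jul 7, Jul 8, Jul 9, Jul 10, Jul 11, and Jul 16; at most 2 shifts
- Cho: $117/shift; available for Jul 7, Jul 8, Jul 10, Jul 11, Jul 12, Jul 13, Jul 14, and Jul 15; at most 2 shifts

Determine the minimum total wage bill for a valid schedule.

$1485

Picking the cheapest available vet tech for each shift independently would cost $1471, but that ignores the shift limits.
An optimal schedule: Jul 7→Vasquez, Jul 8→Cho+Cruz, Jul 9→Vasquez+Cruz, Jul 10→Reyes, Jul 11→Singh, Jul 12→Reyes, Jul 13→Cruz, Jul 14→Singh, Jul 15→Singh+Cho, Jul 16→Vasquez.
Total: 112 + 117 + 118 + 112 + 118 + 111 + 113 + 111 + 118 + 113 + 113 + 117 + 112 = $1485.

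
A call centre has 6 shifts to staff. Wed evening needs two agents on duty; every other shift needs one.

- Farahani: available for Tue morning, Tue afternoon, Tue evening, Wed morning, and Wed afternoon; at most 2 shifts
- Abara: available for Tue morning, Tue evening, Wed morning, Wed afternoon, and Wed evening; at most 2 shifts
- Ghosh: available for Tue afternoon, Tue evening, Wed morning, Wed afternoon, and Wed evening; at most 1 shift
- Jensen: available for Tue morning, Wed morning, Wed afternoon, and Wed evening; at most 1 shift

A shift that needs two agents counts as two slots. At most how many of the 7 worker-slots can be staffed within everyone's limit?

Total capacity across all agents is 2+2+1+1 = 6, and 7 slots are needed, so at most 6 can be filled.
An assignment achieving 6: Tue morning→Farahani, Tue afternoon→Farahani, Tue evening→Abara, Wed morning→Jensen, Wed evening→Abara+Ghosh.
Loads: Farahani 2/2, Abara 2/2, Ghosh 1/1, Jensen 1/1.

6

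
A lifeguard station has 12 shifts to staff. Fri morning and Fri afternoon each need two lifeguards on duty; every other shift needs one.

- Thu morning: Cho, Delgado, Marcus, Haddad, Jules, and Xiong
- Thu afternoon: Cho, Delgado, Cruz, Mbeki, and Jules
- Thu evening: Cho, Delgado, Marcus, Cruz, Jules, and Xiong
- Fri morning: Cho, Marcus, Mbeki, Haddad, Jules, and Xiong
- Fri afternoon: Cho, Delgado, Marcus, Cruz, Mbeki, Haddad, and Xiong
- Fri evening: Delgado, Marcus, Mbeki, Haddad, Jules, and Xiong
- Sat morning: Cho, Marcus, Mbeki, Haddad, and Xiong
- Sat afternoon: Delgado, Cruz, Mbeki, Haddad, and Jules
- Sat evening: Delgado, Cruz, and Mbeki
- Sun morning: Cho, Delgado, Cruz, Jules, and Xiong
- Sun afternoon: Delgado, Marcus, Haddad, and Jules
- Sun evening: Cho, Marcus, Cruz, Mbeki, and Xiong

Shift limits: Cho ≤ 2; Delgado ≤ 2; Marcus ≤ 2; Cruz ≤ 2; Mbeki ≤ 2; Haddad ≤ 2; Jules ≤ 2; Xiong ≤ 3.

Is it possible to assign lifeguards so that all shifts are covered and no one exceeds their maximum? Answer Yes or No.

One valid schedule: Thu morning→Marcus, Thu afternoon→Cho, Thu evening→Jules, Fri morning→Mbeki+Haddad, Fri afternoon→Haddad+Xiong, Fri evening→Mbeki, Sat morning→Cho, Sat afternoon→Cruz, Sat evening→Delgado, Sun morning→Cruz, Sun afternoon→Delgado, Sun evening→Marcus.
Loads: Cho 2/2, Delgado 2/2, Marcus 2/2, Cruz 2/2, Mbeki 2/2, Haddad 2/2, Jules 1/2, Xiong 1/3 — all within limits.

Yes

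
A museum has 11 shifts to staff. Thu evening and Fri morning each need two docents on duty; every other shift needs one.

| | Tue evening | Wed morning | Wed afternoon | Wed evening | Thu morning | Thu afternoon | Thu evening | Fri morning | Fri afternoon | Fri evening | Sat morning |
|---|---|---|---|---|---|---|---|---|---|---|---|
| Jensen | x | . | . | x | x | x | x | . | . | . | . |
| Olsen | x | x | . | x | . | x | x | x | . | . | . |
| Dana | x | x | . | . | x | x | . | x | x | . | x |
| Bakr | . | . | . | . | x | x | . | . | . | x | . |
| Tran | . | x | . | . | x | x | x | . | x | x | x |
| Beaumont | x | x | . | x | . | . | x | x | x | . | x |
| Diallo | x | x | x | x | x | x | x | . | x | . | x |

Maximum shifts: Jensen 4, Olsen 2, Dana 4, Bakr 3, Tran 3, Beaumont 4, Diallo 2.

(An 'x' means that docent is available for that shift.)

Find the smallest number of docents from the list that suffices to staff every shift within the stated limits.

4

13 slots to fill and no one can take more than 4, so at least ⌈13/4⌉ = 4 docents are needed.
Dana, Bakr, Beaumont, and Diallo alone can cover everything: Tue evening→Dana, Wed morning→Dana, Wed afternoon→Diallo, Wed evening→Beaumont, Thu morning→Bakr, Thu afternoon→Bakr, Thu evening→Beaumont+Diallo, Fri morning→Dana+Beaumont, Fri afternoon→Dana, Fri evening→Bakr, Sat morning→Beaumont.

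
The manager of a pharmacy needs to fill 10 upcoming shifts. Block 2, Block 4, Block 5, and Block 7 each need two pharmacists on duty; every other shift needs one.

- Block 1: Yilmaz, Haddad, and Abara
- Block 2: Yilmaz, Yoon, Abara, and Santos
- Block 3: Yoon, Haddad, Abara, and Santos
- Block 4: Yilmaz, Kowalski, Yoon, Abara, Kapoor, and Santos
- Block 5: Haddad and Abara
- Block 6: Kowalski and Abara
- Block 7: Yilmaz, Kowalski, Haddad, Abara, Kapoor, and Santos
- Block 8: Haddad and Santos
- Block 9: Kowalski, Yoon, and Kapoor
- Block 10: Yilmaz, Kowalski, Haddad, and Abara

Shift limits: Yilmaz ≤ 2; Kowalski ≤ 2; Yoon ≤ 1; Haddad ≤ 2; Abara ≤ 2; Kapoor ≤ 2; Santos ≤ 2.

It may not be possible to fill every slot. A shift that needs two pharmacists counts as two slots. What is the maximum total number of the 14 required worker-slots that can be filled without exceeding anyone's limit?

Total capacity across all pharmacists is 2+2+1+2+2+2+2 = 13, and 14 slots are needed, so at most 13 can be filled.
An assignment achieving 13: Block 1→Yilmaz, Block 2→Yilmaz+Yoon, Block 3→Abara, Block 4→Kapoor+Santos, Block 5→Haddad+Abara, Block 6→Kowalski, Block 7→Kapoor+Santos, Block 8→Haddad, Block 9→Kowalski.
Loads: Yilmaz 2/2, Kowalski 2/2, Yoon 1/1, Haddad 2/2, Abara 2/2, Kapoor 2/2, Santos 2/2.

13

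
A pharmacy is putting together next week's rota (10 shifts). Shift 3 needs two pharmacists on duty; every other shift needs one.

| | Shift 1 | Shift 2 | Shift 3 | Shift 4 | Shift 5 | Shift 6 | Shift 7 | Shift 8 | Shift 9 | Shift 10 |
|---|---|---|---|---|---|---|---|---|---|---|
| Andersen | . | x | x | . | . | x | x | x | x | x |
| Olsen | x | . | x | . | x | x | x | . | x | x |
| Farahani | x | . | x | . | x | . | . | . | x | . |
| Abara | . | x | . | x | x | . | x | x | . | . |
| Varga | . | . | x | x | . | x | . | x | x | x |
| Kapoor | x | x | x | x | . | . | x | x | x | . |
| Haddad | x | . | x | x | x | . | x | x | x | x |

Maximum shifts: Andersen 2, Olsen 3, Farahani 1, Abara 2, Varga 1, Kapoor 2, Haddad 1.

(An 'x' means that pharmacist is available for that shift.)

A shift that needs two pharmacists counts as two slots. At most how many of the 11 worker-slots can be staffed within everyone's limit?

11

Total capacity across all pharmacists is 2+3+1+2+1+2+1 = 12, and 11 slots are needed, so at most 11 can be filled.
An assignment achieving 11: Shift 1→Olsen, Shift 2→Andersen, Shift 3→Farahani+Kapoor, Shift 4→Abara, Shift 5→Olsen, Shift 6→Andersen, Shift 7→Abara, Shift 8→Varga, Shift 9→Kapoor, Shift 10→Olsen.
Loads: Andersen 2/2, Olsen 3/3, Farahani 1/1, Abara 2/2, Varga 1/1, Kapoor 2/2, Haddad 0/1.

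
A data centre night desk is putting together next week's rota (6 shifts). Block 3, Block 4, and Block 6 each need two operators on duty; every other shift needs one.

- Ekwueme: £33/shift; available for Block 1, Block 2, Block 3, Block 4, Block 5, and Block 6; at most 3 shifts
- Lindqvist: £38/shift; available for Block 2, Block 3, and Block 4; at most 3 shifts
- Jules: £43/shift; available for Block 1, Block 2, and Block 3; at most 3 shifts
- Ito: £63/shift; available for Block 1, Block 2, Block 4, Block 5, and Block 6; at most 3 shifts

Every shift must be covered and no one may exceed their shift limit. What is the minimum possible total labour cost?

Block 6 can only be covered by Ekwueme and Ito, so that assignment is forced.
Picking the cheapest available operator for each shift independently would cost £337, but that ignores the shift limits.
An optimal schedule: Block 1→Jules, Block 2→Lindqvist, Block 3→Lindqvist+Jules, Block 4→Ekwueme+Lindqvist, Block 5→Ekwueme, Block 6→Ekwueme+Ito.
Total: 43 + 38 + 38 + 43 + 33 + 38 + 33 + 33 + 63 = £362.

£362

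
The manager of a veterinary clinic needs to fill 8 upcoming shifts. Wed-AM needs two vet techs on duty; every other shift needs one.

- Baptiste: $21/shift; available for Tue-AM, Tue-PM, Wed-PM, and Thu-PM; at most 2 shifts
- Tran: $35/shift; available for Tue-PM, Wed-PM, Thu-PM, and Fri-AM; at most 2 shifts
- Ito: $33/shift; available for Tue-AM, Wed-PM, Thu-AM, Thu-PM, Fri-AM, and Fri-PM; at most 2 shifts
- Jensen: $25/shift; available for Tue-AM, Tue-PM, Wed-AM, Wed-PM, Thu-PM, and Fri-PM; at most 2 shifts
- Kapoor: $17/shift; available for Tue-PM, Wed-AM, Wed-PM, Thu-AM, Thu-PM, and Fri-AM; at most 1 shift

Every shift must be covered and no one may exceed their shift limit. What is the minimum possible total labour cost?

Wed-AM can only be covered by Jensen and Kapoor, so that assignment is forced.
Picking the cheapest available vet tech for each shift independently would cost $173, but that ignores the shift limits.
An optimal schedule: Tue-AM→Baptiste, Tue-PM→Baptiste, Wed-AM→Jensen+Kapoor, Wed-PM→Tran, Thu-AM→Ito, Thu-PM→Jensen, Fri-AM→Tran, Fri-PM→Ito.
Total: 21 + 21 + 25 + 17 + 35 + 33 + 25 + 35 + 33 = $245.

$245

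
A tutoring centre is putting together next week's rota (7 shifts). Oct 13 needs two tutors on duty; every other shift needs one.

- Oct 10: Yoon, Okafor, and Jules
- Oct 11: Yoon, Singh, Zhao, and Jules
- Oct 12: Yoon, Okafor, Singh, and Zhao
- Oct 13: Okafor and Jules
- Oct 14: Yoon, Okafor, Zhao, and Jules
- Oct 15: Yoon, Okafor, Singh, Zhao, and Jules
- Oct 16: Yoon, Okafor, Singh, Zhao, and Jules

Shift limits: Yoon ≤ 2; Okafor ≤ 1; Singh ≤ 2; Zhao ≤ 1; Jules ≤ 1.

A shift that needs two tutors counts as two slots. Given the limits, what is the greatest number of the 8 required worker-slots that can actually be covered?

7

Total capacity across all tutors is 2+1+2+1+1 = 7, and 8 slots are needed, so at most 7 can be filled.
An assignment achieving 7: Oct 10→Yoon, Oct 11→Yoon, Oct 12→Singh, Oct 13→Okafor+Jules, Oct 14→Zhao, Oct 15→Singh.
Loads: Yoon 2/2, Okafor 1/1, Singh 2/2, Zhao 1/1, Jules 1/1.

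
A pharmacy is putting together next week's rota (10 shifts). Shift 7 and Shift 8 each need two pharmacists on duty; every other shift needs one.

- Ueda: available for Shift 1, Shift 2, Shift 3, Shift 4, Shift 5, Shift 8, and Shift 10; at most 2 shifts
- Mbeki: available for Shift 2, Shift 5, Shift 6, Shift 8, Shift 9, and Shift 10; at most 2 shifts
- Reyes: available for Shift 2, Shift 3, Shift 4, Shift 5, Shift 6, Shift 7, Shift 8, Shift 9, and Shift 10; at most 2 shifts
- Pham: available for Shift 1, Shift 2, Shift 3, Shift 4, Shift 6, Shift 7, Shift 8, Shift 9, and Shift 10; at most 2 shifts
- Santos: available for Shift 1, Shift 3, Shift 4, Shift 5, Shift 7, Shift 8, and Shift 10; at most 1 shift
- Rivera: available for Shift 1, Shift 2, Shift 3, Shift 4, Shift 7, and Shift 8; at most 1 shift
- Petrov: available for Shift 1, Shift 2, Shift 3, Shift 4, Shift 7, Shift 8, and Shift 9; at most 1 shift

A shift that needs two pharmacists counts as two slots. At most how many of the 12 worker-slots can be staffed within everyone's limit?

11

Total capacity across all pharmacists is 2+2+2+2+1+1+1 = 11, and 12 slots are needed, so at most 11 can be filled.
An assignment achieving 11: Shift 1→Ueda, Shift 2→Pham, Shift 3→Santos, Shift 4→Rivera, Shift 5→Ueda, Shift 6→Mbeki, Shift 7→Reyes+Pham, Shift 8→Petrov, Shift 9→Mbeki, Shift 10→Reyes.
Loads: Ueda 2/2, Mbeki 2/2, Reyes 2/2, Pham 2/2, Santos 1/1, Rivera 1/1, Petrov 1/1.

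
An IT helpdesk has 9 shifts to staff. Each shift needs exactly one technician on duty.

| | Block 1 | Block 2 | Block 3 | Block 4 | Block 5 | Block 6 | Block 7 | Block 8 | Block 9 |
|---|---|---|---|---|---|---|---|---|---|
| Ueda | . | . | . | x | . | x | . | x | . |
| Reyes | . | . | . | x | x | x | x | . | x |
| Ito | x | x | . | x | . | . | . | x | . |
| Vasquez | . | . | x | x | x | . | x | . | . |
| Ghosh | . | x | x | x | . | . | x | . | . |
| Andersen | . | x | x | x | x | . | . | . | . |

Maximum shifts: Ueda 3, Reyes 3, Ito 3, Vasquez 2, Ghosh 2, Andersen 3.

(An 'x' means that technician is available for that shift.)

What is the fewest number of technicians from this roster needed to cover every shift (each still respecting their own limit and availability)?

3

9 slots to fill and no one can take more than 3, so at least ⌈9/3⌉ = 3 technicians are needed.
Reyes, Ito, and Andersen alone can cover everything: Block 1→Ito, Block 2→Ito, Block 3→Andersen, Block 4→Andersen, Block 5→Andersen, Block 6→Reyes, Block 7→Reyes, Block 8→Ito, Block 9→Reyes.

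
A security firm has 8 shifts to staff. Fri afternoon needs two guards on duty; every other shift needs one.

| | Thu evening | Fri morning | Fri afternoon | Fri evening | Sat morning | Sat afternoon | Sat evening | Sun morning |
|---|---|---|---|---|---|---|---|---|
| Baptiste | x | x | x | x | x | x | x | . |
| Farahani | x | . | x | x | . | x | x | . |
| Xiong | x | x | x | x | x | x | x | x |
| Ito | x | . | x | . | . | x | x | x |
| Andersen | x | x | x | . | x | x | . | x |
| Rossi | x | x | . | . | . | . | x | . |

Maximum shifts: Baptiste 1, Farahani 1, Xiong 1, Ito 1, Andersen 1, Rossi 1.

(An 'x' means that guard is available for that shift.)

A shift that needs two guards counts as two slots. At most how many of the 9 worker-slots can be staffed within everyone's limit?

Total capacity across all guards is 1+1+1+1+1+1 = 6, and 9 slots are needed, so at most 6 can be filled.
An assignment achieving 6: Fri morning→Andersen, Fri afternoon→Farahani, Fri evening→Baptiste, Sat morning→Xiong, Sat evening→Rossi, Sun morning→Ito.
Loads: Baptiste 1/1, Farahani 1/1, Xiong 1/1, Ito 1/1, Andersen 1/1, Rossi 1/1.

6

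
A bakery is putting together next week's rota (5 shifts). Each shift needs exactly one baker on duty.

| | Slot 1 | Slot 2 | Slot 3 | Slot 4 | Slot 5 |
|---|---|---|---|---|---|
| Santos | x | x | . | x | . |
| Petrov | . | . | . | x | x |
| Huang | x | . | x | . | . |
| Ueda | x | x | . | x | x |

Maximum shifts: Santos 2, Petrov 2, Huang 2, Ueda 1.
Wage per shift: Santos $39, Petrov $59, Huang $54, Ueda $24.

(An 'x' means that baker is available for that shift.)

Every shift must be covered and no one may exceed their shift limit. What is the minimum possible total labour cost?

Slot 3 can only be covered by Huang, so that assignment is forced.
Picking the cheapest available baker for each shift independently would cost $150, but that ignores the shift limits.
An optimal schedule: Slot 1→Huang, Slot 2→Santos, Slot 3→Huang, Slot 4→Santos, Slot 5→Ueda.
Total: 54 + 39 + 54 + 39 + 24 = $210.

$210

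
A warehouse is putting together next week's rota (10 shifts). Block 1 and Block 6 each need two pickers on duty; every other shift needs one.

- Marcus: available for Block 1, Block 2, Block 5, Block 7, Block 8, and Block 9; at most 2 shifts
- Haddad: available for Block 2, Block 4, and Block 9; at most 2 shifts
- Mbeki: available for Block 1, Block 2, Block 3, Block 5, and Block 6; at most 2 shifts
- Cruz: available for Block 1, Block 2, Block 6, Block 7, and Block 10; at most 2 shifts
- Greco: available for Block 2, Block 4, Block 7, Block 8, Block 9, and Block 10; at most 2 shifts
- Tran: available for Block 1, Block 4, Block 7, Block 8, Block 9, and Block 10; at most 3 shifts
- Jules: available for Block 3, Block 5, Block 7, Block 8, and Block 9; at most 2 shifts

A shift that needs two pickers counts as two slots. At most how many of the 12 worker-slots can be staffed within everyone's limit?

12

Total capacity across all pickers is 2+2+2+2+2+3+2 = 15, and 12 slots are needed, so at most 12 can be filled.
An assignment achieving 12: Block 1→Marcus+Tran, Block 2→Haddad, Block 3→Mbeki, Block 4→Haddad, Block 5→Marcus, Block 6→Mbeki+Cruz, Block 7→Greco, Block 8→Greco, Block 9→Tran, Block 10→Cruz.
Loads: Marcus 2/2, Haddad 2/2, Mbeki 2/2, Cruz 2/2, Greco 2/2, Tran 2/3, Jules 0/2.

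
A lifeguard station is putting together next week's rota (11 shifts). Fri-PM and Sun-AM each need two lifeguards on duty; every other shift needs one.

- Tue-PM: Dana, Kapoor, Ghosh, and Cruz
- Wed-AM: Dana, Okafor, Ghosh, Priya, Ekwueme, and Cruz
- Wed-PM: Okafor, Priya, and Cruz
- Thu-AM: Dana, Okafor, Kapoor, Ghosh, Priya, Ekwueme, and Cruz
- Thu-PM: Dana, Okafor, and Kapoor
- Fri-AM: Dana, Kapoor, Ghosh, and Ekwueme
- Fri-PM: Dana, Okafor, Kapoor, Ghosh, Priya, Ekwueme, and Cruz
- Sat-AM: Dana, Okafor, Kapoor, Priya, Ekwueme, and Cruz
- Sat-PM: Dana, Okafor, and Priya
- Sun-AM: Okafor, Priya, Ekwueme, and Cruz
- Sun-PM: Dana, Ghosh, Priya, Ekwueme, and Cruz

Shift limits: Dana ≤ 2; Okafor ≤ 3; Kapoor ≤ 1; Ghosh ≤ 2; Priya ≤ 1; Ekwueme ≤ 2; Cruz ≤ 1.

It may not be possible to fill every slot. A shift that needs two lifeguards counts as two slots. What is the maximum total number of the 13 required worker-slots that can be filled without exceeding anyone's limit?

12

Total capacity across all lifeguards is 2+3+1+2+1+2+1 = 12, and 13 slots are needed, so at most 12 can be filled.
An assignment achieving 12: Tue-PM→Kapoor, Wed-AM→Okafor, Wed-PM→Okafor, Thu-AM→Ekwueme, Thu-PM→Dana, Fri-AM→Ghosh, Fri-PM→Cruz, Sat-AM→Ekwueme, Sat-PM→Dana, Sun-AM→Okafor+Priya, Sun-PM→Ghosh.
Loads: Dana 2/2, Okafor 3/3, Kapoor 1/1, Ghosh 2/2, Priya 1/1, Ekwueme 2/2, Cruz 1/1.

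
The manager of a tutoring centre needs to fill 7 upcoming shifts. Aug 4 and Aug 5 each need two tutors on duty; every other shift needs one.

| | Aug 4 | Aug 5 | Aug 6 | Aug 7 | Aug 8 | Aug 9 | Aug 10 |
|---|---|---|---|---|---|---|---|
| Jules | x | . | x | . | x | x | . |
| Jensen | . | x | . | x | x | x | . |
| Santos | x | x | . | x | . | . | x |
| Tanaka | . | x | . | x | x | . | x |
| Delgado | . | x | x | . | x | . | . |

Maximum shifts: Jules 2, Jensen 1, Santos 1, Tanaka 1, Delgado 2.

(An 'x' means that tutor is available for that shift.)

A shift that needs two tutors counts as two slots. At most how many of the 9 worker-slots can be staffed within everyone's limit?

7

Total capacity across all tutors is 2+1+1+1+2 = 7, and 9 slots are needed, so at most 7 can be filled.
An assignment achieving 7: Aug 4→Jules+Santos, Aug 5→Delgado, Aug 6→Jules, Aug 8→Delgado, Aug 9→Jensen, Aug 10→Tanaka.
Loads: Jules 2/2, Jensen 1/1, Santos 1/1, Tanaka 1/1, Delgado 2/2.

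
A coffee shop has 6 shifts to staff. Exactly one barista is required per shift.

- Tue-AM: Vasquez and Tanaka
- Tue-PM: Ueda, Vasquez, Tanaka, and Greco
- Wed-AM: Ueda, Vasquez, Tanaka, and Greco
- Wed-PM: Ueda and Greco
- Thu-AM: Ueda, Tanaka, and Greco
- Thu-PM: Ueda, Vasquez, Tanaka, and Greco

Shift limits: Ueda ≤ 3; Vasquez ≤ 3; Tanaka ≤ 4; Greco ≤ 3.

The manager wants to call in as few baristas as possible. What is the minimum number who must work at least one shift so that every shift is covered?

6 slots to fill and no one can take more than 4, so at least ⌈6/4⌉ = 2 baristas are needed.
Ueda and Vasquez alone can cover everything: Tue-AM→Vasquez, Tue-PM→Ueda, Wed-AM→Vasquez, Wed-PM→Ueda, Thu-AM→Ueda, Thu-PM→Vasquez.

2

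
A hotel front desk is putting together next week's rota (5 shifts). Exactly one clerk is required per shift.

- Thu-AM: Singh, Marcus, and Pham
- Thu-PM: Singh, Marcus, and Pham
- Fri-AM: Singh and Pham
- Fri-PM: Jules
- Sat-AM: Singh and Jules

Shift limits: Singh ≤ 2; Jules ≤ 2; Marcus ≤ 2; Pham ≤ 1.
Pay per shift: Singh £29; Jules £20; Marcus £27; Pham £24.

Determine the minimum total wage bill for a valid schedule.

£118

Fri-PM can only be covered by Jules, so that assignment is forced.
Picking the cheapest available clerk for each shift independently would cost £112, but that ignores the shift limits.
An optimal schedule: Thu-AM→Marcus, Thu-PM→Marcus, Fri-AM→Pham, Fri-PM→Jules, Sat-AM→Jules.
Total: 27 + 27 + 24 + 20 + 20 = £118.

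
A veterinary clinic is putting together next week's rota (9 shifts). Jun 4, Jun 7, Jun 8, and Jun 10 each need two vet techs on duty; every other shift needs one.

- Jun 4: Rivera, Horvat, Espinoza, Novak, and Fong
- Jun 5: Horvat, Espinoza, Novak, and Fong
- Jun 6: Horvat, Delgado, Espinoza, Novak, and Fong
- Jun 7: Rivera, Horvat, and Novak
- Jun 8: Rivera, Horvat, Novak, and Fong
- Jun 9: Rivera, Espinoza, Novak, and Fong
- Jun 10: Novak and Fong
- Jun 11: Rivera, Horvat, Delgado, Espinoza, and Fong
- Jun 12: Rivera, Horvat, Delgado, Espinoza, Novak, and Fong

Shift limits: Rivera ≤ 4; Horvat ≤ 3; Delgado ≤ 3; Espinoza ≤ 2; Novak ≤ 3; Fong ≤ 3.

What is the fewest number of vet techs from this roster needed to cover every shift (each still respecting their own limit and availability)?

13 slots to fill and no one can take more than 4, so at least ⌈13/4⌉ = 4 vet techs are needed.
Rivera, Horvat, Novak, and Fong alone can cover everything: Jun 4→Novak+Fong, Jun 5→Horvat, Jun 6→Horvat, Jun 7→Rivera+Horvat, Jun 8→Novak+Fong, Jun 9→Rivera, Jun 10→Novak+Fong, Jun 11→Rivera, Jun 12→Rivera.

4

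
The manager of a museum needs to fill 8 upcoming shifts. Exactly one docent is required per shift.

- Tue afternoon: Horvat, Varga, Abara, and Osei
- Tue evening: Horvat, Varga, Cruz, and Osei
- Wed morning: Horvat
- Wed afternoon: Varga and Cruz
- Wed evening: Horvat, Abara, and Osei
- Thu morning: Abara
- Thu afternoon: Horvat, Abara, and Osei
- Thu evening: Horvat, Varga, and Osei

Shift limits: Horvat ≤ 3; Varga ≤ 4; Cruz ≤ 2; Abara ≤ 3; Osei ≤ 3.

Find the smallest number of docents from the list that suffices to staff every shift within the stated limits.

3

8 slots to fill and no one can take more than 4, so at least ⌈8/4⌉ = 2 docents are needed.
Any 2 docents together have capacity at most 4+3 = 7 < 8 slots, so 2 can never suffice.
Horvat, Varga, and Abara alone can cover everything: Tue afternoon→Varga, Tue evening→Horvat, Wed morning→Horvat, Wed afternoon→Varga, Wed evening→Horvat, Thu morning→Abara, Thu afternoon→Abara, Thu evening→Varga.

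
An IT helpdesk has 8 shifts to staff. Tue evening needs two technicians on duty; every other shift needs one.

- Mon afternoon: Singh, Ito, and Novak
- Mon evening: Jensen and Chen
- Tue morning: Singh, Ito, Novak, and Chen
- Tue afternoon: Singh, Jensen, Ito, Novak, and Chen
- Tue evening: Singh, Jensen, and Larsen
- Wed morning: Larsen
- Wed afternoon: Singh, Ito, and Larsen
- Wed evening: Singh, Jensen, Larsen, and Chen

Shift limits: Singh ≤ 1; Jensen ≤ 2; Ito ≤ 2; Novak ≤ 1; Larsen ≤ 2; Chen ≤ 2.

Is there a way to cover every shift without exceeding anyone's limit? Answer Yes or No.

Wed morning can only be covered by Larsen, so that assignment is forced.
One valid schedule: Mon afternoon→Singh, Mon evening→Jensen, Tue morning→Ito, Tue afternoon→Novak, Tue evening→Jensen+Larsen, Wed morning→Larsen, Wed afternoon→Ito, Wed evening→Chen.
Loads: Singh 1/1, Jensen 2/2, Ito 2/2, Novak 1/1, Larsen 2/2, Chen 1/2 — all within limits.

Yes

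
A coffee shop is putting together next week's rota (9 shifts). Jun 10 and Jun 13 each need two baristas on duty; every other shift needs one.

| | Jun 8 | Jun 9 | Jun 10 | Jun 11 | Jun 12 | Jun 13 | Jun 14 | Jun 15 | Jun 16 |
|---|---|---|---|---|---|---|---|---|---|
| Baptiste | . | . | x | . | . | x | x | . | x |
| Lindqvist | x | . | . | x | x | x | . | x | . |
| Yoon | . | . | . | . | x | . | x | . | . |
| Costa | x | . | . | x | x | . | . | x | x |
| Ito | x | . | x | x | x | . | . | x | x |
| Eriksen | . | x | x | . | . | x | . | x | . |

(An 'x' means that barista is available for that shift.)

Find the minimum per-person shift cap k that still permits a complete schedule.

2

With 6 baristas and 11 worker-slots to fill, someone must work at least ⌈11/6⌉ = 2 shifts, so k ≥ 2.
k = 2 works: Jun 8→Lindqvist, Jun 9→Eriksen, Jun 10→Baptiste+Ito, Jun 11→Costa, Jun 12→Yoon, Jun 13→Lindqvist+Eriksen, Jun 14→Baptiste, Jun 15→Ito, Jun 16→Costa.
Loads: Baptiste 2, Lindqvist 2, Yoon 1, Costa 2, Ito 2, Eriksen 2 — all ≤ 2.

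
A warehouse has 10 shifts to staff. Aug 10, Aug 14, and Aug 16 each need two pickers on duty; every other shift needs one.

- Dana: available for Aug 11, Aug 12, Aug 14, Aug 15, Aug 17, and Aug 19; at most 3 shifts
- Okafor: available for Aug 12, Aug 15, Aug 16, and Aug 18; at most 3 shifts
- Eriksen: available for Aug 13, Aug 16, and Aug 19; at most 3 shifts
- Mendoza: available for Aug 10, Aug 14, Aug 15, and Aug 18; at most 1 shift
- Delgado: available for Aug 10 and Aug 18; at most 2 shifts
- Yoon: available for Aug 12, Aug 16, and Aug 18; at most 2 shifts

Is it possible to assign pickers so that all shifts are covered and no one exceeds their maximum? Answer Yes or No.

Total capacity is 14 and 13 slots are needed, so capacity alone doesn't rule it out.
Shifts {Aug 10, Aug 14} need 4 worker-slots in total, but the pickers available for any of those shifts (Dana, Mendoza, and Delgado) can supply at most 3 among them. So no valid schedule exists.

No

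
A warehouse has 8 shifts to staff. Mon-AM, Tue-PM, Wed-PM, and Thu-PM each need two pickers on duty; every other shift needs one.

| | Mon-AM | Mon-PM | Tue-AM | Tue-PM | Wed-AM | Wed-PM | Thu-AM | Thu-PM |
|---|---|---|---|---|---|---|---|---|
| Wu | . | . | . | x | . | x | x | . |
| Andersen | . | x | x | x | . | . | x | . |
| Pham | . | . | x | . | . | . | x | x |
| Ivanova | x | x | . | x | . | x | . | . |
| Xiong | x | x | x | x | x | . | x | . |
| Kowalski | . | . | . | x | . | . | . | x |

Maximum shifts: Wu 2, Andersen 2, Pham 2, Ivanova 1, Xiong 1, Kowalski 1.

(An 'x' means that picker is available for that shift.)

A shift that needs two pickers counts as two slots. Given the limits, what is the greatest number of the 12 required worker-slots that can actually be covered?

Total capacity across all pickers is 2+2+2+1+1+1 = 9, and 12 slots are needed, so at most 9 can be filled.
An assignment achieving 9: Mon-AM→Ivanova, Mon-PM→Andersen, Tue-AM→Andersen, Tue-PM→Wu, Wed-AM→Xiong, Wed-PM→Wu, Thu-AM→Pham, Thu-PM→Pham+Kowalski.
Loads: Wu 2/2, Andersen 2/2, Pham 2/2, Ivanova 1/1, Xiong 1/1, Kowalski 1/1.

9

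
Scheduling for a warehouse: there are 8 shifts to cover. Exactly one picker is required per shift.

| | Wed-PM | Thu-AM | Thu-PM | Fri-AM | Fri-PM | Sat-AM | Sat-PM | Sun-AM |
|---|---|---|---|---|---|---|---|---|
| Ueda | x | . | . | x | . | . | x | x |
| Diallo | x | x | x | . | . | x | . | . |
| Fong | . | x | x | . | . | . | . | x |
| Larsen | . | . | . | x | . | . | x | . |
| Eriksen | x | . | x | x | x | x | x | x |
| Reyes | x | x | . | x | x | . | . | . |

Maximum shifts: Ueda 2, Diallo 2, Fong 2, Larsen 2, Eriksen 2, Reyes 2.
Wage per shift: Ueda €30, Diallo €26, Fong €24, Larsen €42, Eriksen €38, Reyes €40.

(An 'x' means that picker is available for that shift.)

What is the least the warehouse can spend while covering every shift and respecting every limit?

€236

Picking the cheapest available picker for each shift independently would cost €222, but that ignores the shift limits.
An optimal schedule: Wed-PM→Diallo, Thu-AM→Fong, Thu-PM→Fong, Fri-AM→Eriksen, Fri-PM→Eriksen, Sat-AM→Diallo, Sat-PM→Ueda, Sun-AM→Ueda.
Total: 26 + 24 + 24 + 38 + 38 + 26 + 30 + 30 = €236.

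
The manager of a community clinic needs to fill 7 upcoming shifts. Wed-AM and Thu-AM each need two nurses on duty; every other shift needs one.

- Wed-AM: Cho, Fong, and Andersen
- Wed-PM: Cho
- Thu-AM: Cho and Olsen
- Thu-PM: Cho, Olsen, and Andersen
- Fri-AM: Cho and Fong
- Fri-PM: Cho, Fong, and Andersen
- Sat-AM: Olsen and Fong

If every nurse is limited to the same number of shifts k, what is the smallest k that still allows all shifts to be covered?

With 4 nurses and 9 worker-slots to fill, someone must work at least ⌈9/4⌉ = 3 shifts, so k ≥ 3.
k = 3 works: Wed-AM→Fong+Andersen, Wed-PM→Cho, Thu-AM→Cho+Olsen, Thu-PM→Olsen, Fri-AM→Cho, Fri-PM→Fong, Sat-AM→Olsen.
Loads: Cho 3, Olsen 3, Fong 2, Andersen 1 — all ≤ 3.

3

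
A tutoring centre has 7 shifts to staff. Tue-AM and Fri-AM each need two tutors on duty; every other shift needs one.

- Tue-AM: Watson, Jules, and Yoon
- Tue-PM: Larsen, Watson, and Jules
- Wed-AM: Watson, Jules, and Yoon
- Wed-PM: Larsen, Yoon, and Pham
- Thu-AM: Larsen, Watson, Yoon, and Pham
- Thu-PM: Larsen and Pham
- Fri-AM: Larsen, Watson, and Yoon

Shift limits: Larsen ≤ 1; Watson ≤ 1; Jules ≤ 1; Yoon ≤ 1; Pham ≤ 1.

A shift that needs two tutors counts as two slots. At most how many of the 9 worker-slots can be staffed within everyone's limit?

Total capacity across all tutors is 1+1+1+1+1 = 5, and 9 slots are needed, so at most 5 can be filled.
An assignment achieving 5: Tue-AM→Watson+Jules, Wed-AM→Yoon, Wed-PM→Pham, Thu-PM→Larsen.
Loads: Larsen 1/1, Watson 1/1, Jules 1/1, Yoon 1/1, Pham 1/1.

5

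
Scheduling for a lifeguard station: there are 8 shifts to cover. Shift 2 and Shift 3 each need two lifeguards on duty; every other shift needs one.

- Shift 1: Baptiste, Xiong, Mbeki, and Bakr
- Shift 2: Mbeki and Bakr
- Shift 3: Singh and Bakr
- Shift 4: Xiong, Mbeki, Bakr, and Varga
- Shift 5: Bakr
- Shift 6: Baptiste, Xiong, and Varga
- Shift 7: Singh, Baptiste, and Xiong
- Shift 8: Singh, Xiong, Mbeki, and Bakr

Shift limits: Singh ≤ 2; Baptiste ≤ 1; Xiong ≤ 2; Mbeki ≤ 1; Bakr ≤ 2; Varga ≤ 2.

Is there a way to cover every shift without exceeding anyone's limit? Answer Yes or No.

Total capacity is 10 and 10 slots are needed, so capacity alone doesn't rule it out.
Shifts {Shift 2, Shift 3, Shift 5} need 5 worker-slots in total, but the lifeguards available for any of those shifts (Singh, Mbeki, and Bakr) can supply at most 4 among them. So no valid schedule exists.

No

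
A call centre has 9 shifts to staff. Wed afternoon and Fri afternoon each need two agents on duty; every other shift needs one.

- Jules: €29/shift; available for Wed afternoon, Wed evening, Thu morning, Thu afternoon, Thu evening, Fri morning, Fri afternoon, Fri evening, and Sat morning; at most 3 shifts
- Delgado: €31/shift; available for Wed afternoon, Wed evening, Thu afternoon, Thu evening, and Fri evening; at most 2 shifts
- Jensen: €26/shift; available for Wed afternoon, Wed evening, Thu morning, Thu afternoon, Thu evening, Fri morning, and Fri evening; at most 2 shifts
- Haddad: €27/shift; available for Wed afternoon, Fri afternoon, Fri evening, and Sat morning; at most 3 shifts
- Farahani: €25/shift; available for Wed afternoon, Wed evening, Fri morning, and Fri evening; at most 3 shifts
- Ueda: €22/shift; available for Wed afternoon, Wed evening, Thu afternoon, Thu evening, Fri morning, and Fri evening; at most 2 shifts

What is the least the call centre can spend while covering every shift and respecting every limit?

Fri afternoon can only be covered by Jules and Haddad, so that assignment is forced.
Picking the cheapest available agent for each shift independently would cost €266, but that ignores the shift limits.
An optimal schedule: Wed afternoon→Jensen+Haddad, Wed evening→Farahani, Thu morning→Jensen, Thu afternoon→Ueda, Thu evening→Ueda, Fri morning→Farahani, Fri afternoon→Haddad+Jules, Fri evening→Farahani, Sat morning→Haddad.
Total: 26 + 27 + 25 + 26 + 22 + 22 + 25 + 27 + 29 + 25 + 27 = €281.

€281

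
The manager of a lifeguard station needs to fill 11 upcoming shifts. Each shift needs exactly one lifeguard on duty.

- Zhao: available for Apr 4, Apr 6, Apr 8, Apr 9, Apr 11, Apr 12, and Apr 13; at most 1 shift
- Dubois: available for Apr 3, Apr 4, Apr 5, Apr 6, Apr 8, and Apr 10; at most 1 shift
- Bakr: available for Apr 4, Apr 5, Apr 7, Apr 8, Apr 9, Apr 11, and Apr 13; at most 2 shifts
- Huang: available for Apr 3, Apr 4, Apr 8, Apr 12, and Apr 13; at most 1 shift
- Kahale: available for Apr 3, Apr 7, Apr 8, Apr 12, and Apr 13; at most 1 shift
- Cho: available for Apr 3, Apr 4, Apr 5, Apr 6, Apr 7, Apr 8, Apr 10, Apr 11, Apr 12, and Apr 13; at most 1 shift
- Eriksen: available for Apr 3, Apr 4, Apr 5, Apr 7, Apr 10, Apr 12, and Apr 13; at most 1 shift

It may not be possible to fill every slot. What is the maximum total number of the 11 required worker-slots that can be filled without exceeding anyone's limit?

8

Total capacity across all lifeguards is 1+1+2+1+1+1+1 = 8, and 11 slots are needed, so at most 8 can be filled.
An assignment achieving 8: Apr 3→Huang, Apr 5→Bakr, Apr 6→Dubois, Apr 7→Kahale, Apr 9→Zhao, Apr 10→Cho, Apr 11→Bakr, Apr 12→Eriksen.
Loads: Zhao 1/1, Dubois 1/1, Bakr 2/2, Huang 1/1, Kahale 1/1, Cho 1/1, Eriksen 1/1.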